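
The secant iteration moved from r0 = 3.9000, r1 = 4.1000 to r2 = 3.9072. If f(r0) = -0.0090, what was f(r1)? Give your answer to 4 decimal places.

0.2410

The secant line through (3.9000, -0.0090) and (4.1000, f(r1)) crosses zero at r2 = 3.9072.
So (3.9000, -0.0090), (4.1000, f(r1)), (3.9072, 0) are collinear:
f(r1) = -0.0090 · (4.1000 − 3.9072) / (3.9000 − 3.9072) = -0.0090 · (0.192800)/(-0.007200) = 0.241000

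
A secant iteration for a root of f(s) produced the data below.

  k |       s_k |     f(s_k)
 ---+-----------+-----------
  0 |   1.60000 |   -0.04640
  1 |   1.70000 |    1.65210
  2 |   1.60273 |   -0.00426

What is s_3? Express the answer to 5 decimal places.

1.60298

s_3 = 1.60273 − (-0.00426)·(1.60273 − 1.70000) / (-0.00426 − 1.65210)
   = 1.60273 − (0.0004144)/(-1.6563600) = 1.6029802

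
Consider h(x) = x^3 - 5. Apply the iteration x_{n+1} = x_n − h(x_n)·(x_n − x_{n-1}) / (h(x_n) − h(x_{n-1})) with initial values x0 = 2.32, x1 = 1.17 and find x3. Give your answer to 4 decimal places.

h(2.32) = 7.487168, h(1.17) = -3.398387
x2 = 1.170000 − (-3.398387)·(1.170000 − 2.320000) / (-3.398387 − 7.487168) = 1.170000 − (3.908145)/(-10.885555) = 1.529021
h(1.529021) = -1.425292
x3 = 1.529021 − (-1.425292)·(1.529021 − 1.170000) / (-1.425292 − (-3.398387)) = 1.529021 − (-0.511710)/(1.973095) = 1.788365

1.7884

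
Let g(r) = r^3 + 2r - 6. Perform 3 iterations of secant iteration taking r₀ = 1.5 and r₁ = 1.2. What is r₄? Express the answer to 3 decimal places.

g(1.5) = 0.37500, g(1.2) = -1.87200
r₂ = 1.20000 − (-1.87200)·(1.20000 − 1.50000) / (-1.87200 − 0.37500) = 1.20000 − (0.56160)/(-2.24700) = 1.44993
g(1.44993) = -0.05193
r₃ = 1.44993 − (-0.05193)·(1.44993 − 1.20000) / (-0.05193 − (-1.87200)) = 1.44993 − (-0.01298)/(1.82007) = 1.45706
g(1.45706) = 0.00753
r₄ = 1.45706 − 0.00753·(1.45706 − 1.44993) / (0.00753 − (-0.05193)) = 1.45706 − (0.00005)/(0.05946) = 1.45616

1.456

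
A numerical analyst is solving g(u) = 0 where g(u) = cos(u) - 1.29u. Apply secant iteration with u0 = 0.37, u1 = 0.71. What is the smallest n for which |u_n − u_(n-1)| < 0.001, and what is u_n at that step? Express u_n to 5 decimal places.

n = 4, u_n = 0.62751

g(0.37) = 0.4550273, g(0.71) = -0.1575381
u2 = 0.7100000 − (-0.1575381)·(0.3400000)/(-0.6125655) = 0.6225596;  |Δ| = 0.0874404
g(0.6225596) = 0.0092867
u3 = 0.6225596 − 0.0092867·(-0.0874404)/(0.1668248) = 0.6274272;  |Δ| = 0.0048676
g(0.6274272) = 0.0001595
u4 = 0.6274272 − 0.0001595·(0.0048676)/(-0.0091271) = 0.6275123;  |Δ| = 0.0000851
|u4 − u3| = 0.0000851 < 0.001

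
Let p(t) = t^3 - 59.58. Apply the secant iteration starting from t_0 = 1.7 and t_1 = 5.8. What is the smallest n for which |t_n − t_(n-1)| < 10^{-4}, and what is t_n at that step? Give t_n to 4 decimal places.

p(1.7) = -54.667000, p(5.8) = 135.532000
t_2 = 5.800000 − 135.532000·(4.100000)/(190.199000) = 2.878422;  |Δ| = 2.921578
p(2.878422) = -35.731370
t_3 = 2.878422 − (-35.731370)·(-2.921578)/(-171.263370) = 3.487963;  |Δ| = 0.609541
p(3.487963) = -17.145851
t_4 = 3.487963 − (-17.145851)·(0.609541)/(18.585519) = 4.050287;  |Δ| = 0.562324
p(4.050287) = 6.864258
t_5 = 4.050287 − 6.864258·(0.562324)/(24.010109) = 3.889524;  |Δ| = 0.160763
p(3.889524) = -0.737734
t_6 = 3.889524 − (-0.737734)·(-0.160763)/(-7.601993) = 3.905125;  |Δ| = 0.015601
p(3.905125) = -0.026825
t_7 = 3.905125 − (-0.026825)·(0.015601)/(0.710909) = 3.905714;  |Δ| = 0.000589
p(3.905714) = 0.000112
t_8 = 3.905714 − 0.000112·(0.000589)/(0.026937) = 3.905712;  |Δ| = 0.000002
|t_8 − t_7| = 0.000002 < 10^{-4}

n = 8, t_n = 3.9057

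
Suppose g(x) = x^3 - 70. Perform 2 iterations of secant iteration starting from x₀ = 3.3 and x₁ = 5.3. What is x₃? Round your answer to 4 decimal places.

g(3.3) = -34.063000, g(5.3) = 78.877000
x₂ = 5.300000 − 78.877000·(5.300000 − 3.300000) / (78.877000 − (-34.063000)) = 5.300000 − (157.754000)/(112.940000) = 3.903205
g(3.903205) = -10.534625
x₃ = 3.903205 − (-10.534625)·(3.903205 − 5.300000) / (-10.534625 − 78.877000) = 3.903205 − (14.714708)/(-89.411625) = 4.067778

4.0678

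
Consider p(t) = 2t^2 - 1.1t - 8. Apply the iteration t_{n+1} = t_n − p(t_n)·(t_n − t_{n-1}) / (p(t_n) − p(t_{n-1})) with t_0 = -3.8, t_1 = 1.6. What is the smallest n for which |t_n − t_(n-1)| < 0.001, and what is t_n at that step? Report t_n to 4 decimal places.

p(-3.8) = 25.060000, p(1.6) = -4.640000
t_2 = 1.600000 − (-4.640000)·(5.400000)/(-29.700000) = 0.756364;  |Δ| = 0.843636
p(0.756364) = -7.687828
t_3 = 0.756364 − (-7.687828)·(-0.843636)/(-3.047828) = 2.884348;  |Δ| = 2.127985
p(2.884348) = 5.466147
t_4 = 2.884348 − 5.466147·(2.127985)/(13.153975) = 2.000062;  |Δ| = 0.884286
p(2.000062) = -2.199571
t_5 = 2.000062 − (-2.199571)·(-0.884286)/(-7.665717) = 2.253796;  |Δ| = 0.253734
p(2.253796) = -0.319985
t_6 = 2.253796 − (-0.319985)·(0.253734)/(1.879586) = 2.296992;  |Δ| = 0.043196
p(2.296992) = 0.025652
t_7 = 2.296992 − 0.025652·(0.043196)/(0.345637) = 2.293786;  |Δ| = 0.003206
p(2.293786) = -0.000256
t_8 = 2.293786 − (-0.000256)·(-0.003206)/(-0.025909) = 2.293818;  |Δ| = 0.000032
|t_8 − t_7| = 0.000032 < 0.001

n = 8, t_n = 2.2938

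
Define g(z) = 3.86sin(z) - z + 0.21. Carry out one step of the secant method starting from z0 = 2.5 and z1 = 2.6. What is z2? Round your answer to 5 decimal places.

g(2.5) = 0.0201025, g(2.6) = -0.4001647
z2 = 2.6000000 − (-0.4001647)·(2.6000000 − 2.5000000) / (-0.4001647 − 0.0201025) = 2.6000000 − (-0.0400165)/(-0.4202672) = 2.5047833

2.50478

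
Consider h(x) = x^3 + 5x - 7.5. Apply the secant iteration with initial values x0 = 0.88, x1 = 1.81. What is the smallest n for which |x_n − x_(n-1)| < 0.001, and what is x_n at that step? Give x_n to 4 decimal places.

n = 5, x_n = 1.1753

h(0.88) = -2.418528, h(1.81) = 7.479741
x2 = 1.810000 − 7.479741·(0.930000)/(9.898269) = 1.107235;  |Δ| = 0.702765
h(1.107235) = -0.606391
x3 = 1.107235 − (-0.606391)·(-0.702765)/(-8.086132) = 1.159936;  |Δ| = 0.052701
h(1.159936) = -0.139681
x4 = 1.159936 − (-0.139681)·(0.052701)/(0.466710) = 1.175709;  |Δ| = 0.015773
h(1.175709) = 0.003718
x5 = 1.175709 − 0.003718·(0.015773)/(0.143399) = 1.175300;  |Δ| = 0.000409
|x5 − x4| = 0.000409 < 0.001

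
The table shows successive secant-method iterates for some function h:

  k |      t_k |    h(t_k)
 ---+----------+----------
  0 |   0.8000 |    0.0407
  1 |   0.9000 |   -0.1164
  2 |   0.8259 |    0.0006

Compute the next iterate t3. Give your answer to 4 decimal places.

0.8263

t3 = 0.8259 − 0.0006·(0.8259 − 0.9000) / (0.0006 − (-0.1164))
   = 0.8259 − (-0.000044)/(0.117000) = 0.826280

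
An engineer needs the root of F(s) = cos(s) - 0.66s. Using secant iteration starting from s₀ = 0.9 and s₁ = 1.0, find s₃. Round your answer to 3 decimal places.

F(0.9) = 0.02761, F(1.0) = -0.11970
s₂ = 1.00000 − (-0.11970)·(1.00000 − 0.90000) / (-0.11970 − 0.02761) = 1.00000 − (-0.01197)/(-0.14731) = 0.91874
F(0.91874) = 0.00045
s₃ = 0.91874 − 0.00045·(0.91874 − 1.00000) / (0.00045 − (-0.11970)) = 0.91874 − (-0.00004)/(0.12015) = 0.91905

0.919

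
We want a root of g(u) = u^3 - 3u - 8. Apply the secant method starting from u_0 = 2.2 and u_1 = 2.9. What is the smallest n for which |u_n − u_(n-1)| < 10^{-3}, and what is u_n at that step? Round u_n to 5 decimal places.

n = 5, u_n = 2.49203

g(2.2) = -3.9520000, g(2.9) = 7.6890000
u_2 = 2.9000000 − 7.6890000·(0.7000000)/(11.6410000) = 2.4376428;  |Δ| = 0.4623572
g(2.4376428) = -0.8282050
u_3 = 2.4376428 − (-0.8282050)·(-0.4623572)/(-8.5172050) = 2.4826020;  |Δ| = 0.0449592
g(2.4826020) = -0.1467537
u_4 = 2.4826020 − (-0.1467537)·(0.0449592)/(0.6814513) = 2.4922842;  |Δ| = 0.0096822
g(2.4922842) = 0.0039216
u_5 = 2.4922842 − 0.0039216·(0.0096822)/(0.1506753) = 2.4920322;  |Δ| = 0.0002520
|u_5 − u_4| = 0.0002520 < 10^{-3}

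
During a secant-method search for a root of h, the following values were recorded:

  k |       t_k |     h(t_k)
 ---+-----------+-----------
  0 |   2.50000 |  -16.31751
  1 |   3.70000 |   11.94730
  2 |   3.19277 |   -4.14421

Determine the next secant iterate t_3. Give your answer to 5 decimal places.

t_3 = 3.19277 − (-4.14421)·(3.19277 − 3.70000) / (-4.14421 − 11.94730)
   = 3.19277 − (2.1020676)/(-16.0915100) = 3.3234021

3.32340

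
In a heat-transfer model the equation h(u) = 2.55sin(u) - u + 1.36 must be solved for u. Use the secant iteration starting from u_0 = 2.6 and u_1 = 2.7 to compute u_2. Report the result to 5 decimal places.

h(2.6) = 0.0745285, h(2.7) = -0.2501813
u_2 = 2.7000000 − (-0.2501813)·(2.7000000 − 2.6000000) / (-0.2501813 − 0.0745285) = 2.7000000 − (-0.0250181)/(-0.3247098) = 2.6229523

2.62295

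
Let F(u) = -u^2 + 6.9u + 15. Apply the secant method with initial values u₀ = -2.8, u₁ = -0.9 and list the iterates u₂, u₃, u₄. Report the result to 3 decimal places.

-1.653, -1.744, -1.737

F(-2.8) = -12.16000, F(-0.9) = 7.98000
u₂ = -0.90000 − 7.98000·(-0.90000 − (-2.80000)) / (7.98000 − (-12.16000)) = -0.90000 − (15.16200)/(20.14000) = -1.65283
F(-1.65283) = 0.86362
u₃ = -1.65283 − 0.86362·(-1.65283 − (-0.90000)) / (0.86362 − 7.98000) = -1.65283 − (-0.65016)/(-7.11638) = -1.74419
F(-1.74419) = -0.07713
u₄ = -1.74419 − (-0.07713)·(-1.74419 − (-1.65283)) / (-0.07713 − 0.86362) = -1.74419 − (0.00705)/(-0.94075) = -1.73670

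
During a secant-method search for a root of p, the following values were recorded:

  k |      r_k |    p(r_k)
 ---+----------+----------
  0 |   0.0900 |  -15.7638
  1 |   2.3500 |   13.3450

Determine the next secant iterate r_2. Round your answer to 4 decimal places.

1.3139

r_2 = 2.3500 − 13.3450·(2.3500 − 0.0900) / (13.3450 − (-15.7638))
   = 2.3500 − (30.159700)/(29.108800) = 1.313898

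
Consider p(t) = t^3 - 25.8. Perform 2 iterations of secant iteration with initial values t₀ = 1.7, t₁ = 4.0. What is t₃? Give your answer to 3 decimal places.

2.820

p(1.7) = -20.88700, p(4.0) = 38.20000
t₂ = 4.00000 − 38.20000·(4.00000 − 1.70000) / (38.20000 − (-20.88700)) = 4.00000 − (87.86000)/(59.08700) = 2.51304
p(2.51304) = -9.92922
t₃ = 2.51304 − (-9.92922)·(2.51304 − 4.00000) / (-9.92922 − 38.20000) = 2.51304 − (14.76435)/(-48.12922) = 2.81980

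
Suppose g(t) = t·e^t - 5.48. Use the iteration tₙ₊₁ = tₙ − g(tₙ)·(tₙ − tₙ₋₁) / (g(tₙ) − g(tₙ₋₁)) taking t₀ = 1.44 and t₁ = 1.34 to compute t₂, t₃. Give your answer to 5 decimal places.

g(1.44) = 0.5978020, g(1.34) = -0.3624817
t₂ = 1.3400000 − (-0.3624817)·(1.3400000 − 1.4400000) / (-0.3624817 − 0.5978020) = 1.3400000 − (0.0362482)/(-0.9602837) = 1.3777474
g(1.3777474) = -0.0159123
t₃ = 1.3777474 − (-0.0159123)·(1.3777474 − 1.3400000) / (-0.0159123 − (-0.3624817)) = 1.3777474 − (-0.0006006)/(0.3465694) = 1.3794805

1.37775, 1.37948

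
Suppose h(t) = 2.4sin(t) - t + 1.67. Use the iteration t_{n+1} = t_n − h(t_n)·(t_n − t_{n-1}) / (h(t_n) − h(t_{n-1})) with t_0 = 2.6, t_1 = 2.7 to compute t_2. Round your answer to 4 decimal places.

h(2.6) = 0.307203, h(2.7) = -0.004288
t_2 = 2.700000 − (-0.004288)·(2.700000 − 2.600000) / (-0.004288 − 0.307203) = 2.700000 − (-0.000429)/(-0.311492) = 2.698623

2.6986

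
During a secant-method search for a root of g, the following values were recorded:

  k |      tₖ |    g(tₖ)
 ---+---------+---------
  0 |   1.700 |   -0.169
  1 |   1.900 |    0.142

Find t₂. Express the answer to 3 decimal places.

t₂ = 1.900 − 0.142·(1.900 − 1.700) / (0.142 − (-0.169))
   = 1.900 − (0.02840)/(0.31100) = 1.80868

1.809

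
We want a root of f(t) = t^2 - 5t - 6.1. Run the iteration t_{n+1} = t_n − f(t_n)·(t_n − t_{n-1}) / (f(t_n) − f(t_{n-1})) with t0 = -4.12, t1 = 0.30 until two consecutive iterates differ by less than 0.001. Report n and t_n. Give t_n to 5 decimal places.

f(-4.12) = 31.4744000, f(0.30) = -7.5100000
t2 = 0.3000000 − (-7.5100000)·(4.4200000)/(-38.9844000) = -0.5514739;  |Δ| = 0.8514739
f(-0.5514739) = -3.0385069
t3 = -0.5514739 − (-3.0385069)·(-0.8514739)/(4.4714931) = -1.1300747;  |Δ| = 0.5786008
f(-1.1300747) = 0.8274423
t4 = -1.1300747 − 0.8274423·(-0.5786008)/(3.8659492) = -1.0062348;  |Δ| = 0.1238399
f(-1.0062348) = -0.0563175
t5 = -1.0062348 − (-0.0563175)·(0.1238399)/(-0.8837599) = -1.0141265;  |Δ| = 0.0078917
f(-1.0141265) = -0.0009150
t6 = -1.0141265 − (-0.0009150)·(-0.0078917)/(0.0554025) = -1.0142568;  |Δ| = 0.0001303
|t6 − t5| = 0.0001303 < 0.001

n = 6, t_n = -1.01426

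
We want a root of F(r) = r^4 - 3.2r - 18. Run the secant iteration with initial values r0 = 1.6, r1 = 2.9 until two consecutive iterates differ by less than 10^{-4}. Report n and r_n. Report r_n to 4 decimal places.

n = 7, r_n = 2.2398

F(1.6) = -16.566400, F(2.9) = 43.448100
r2 = 2.900000 − 43.448100·(1.300000)/(60.014500) = 1.958852;  |Δ| = 0.941148
F(1.958852) = -9.544983
r3 = 1.958852 − (-9.544983)·(-0.941148)/(-52.993083) = 2.128369;  |Δ| = 0.169517
F(2.128369) = -4.290285
r4 = 2.128369 − (-4.290285)·(0.169517)/(5.254697) = 2.266774;  |Δ| = 0.138405
F(2.266774) = 1.148100
r5 = 2.266774 − 1.148100·(0.138405)/(5.438385) = 2.237556;  |Δ| = 0.029219
F(2.237556) = -0.093583
r6 = 2.237556 − (-0.093583)·(-0.029219)/(-1.241684) = 2.239758;  |Δ| = 0.002202
F(2.239758) = -0.001804
r7 = 2.239758 − (-0.001804)·(0.002202)/(0.091779) = 2.239801;  |Δ| = 0.000043
|r7 − r6| = 0.000043 < 10^{-4}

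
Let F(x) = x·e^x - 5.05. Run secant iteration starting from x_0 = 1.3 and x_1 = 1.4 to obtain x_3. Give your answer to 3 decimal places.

F(1.3) = -0.27991, F(1.4) = 0.62728
x_2 = 1.40000 − 0.62728·(1.40000 − 1.30000) / (0.62728 − (-0.27991)) = 1.40000 − (0.06273)/(0.90719) = 1.33085
F(1.33085) = -0.01368
x_3 = 1.33085 − (-0.01368)·(1.33085 − 1.40000) / (-0.01368 − 0.62728) = 1.33085 − (0.00095)/(-0.64096) = 1.33233

1.332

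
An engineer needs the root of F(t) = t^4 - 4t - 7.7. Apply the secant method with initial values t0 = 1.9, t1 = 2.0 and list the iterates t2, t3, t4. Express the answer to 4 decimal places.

F(1.9) = -2.267900, F(2.0) = 0.300000
t2 = 2.000000 − 0.300000·(2.000000 − 1.900000) / (0.300000 − (-2.267900)) = 2.000000 − (0.030000)/(2.567900) = 1.988317
F(1.988317) = -0.023853
t3 = 1.988317 − (-0.023853)·(1.988317 − 2.000000) / (-0.023853 − 0.300000) = 1.988317 − (0.000279)/(-0.323853) = 1.989178
F(1.989178) = -0.000222
t4 = 1.989178 − (-0.000222)·(1.989178 − 1.988317) / (-0.000222 − (-0.023853)) = 1.989178 − (0.000000)/(0.023631) = 1.989186

1.9883, 1.9892, 1.9892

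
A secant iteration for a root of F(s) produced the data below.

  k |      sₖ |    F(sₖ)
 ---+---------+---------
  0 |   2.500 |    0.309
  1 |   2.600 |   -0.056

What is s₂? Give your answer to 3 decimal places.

2.585

s₂ = 2.600 − (-0.056)·(2.600 − 2.500) / (-0.056 − 0.309)
   = 2.600 − (-0.00560)/(-0.36500) = 2.58466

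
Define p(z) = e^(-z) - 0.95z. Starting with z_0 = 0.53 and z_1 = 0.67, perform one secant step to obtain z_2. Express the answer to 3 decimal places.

0.587

p(0.53) = 0.08510, p(0.67) = -0.12479
z_2 = 0.67000 − (-0.12479)·(0.67000 − 0.53000) / (-0.12479 − 0.08510) = 0.67000 − (-0.01747)/(-0.20990) = 0.58676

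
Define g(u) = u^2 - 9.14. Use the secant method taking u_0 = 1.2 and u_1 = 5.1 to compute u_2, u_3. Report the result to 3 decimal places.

g(1.2) = -7.70000, g(5.1) = 16.87000
u_2 = 5.10000 − 16.87000·(5.10000 − 1.20000) / (16.87000 − (-7.70000)) = 5.10000 − (65.79300)/(24.57000) = 2.42222
g(2.42222) = -3.27284
u_3 = 2.42222 − (-3.27284)·(2.42222 − 5.10000) / (-3.27284 − 16.87000) = 2.42222 − (8.76394)/(-20.14284) = 2.85731

2.422, 2.857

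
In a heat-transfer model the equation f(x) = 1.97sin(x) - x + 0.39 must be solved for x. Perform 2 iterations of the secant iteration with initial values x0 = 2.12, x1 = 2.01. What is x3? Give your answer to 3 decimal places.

f(2.12) = -0.04971, f(2.01) = 0.16303
x2 = 2.01000 − 0.16303·(2.01000 − 2.12000) / (0.16303 − (-0.04971)) = 2.01000 − (-0.01793)/(0.21274) = 2.09430
f(2.09430) = 0.00187
x3 = 2.09430 − 0.00187·(2.09430 − 2.01000) / (0.00187 − 0.16303) = 2.09430 − (0.00016)/(-0.16116) = 2.09527

2.095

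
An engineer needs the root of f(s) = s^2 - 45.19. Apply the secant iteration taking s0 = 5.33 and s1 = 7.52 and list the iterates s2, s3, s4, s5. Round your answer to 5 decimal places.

6.63592, 6.71748, 6.72238, 6.72235

f(5.33) = -16.7811000, f(7.52) = 11.3604000
s2 = 7.5200000 − 11.3604000·(7.5200000 − 5.3300000) / (11.3604000 − (-16.7811000)) = 7.5200000 − (24.8792760)/(28.1415000) = 6.6359222
f(6.6359222) = -1.1545368
s3 = 6.6359222 − (-1.1545368)·(6.6359222 − 7.5200000) / (-1.1545368 − 11.3604000) = 6.6359222 − (1.0207004)/(-12.5149368) = 6.7174808
f(6.7174808) = -0.0654523
s4 = 6.7174808 − (-0.0654523)·(6.7174808 − 6.6359222) / (-0.0654523 − (-1.1545368)) = 6.7174808 − (-0.0053382)/(1.0890845) = 6.7223823
f(6.7223823) = 0.0004238
s5 = 6.7223823 − 0.0004238·(6.7223823 − 6.7174808) / (0.0004238 − (-0.0654523)) = 6.7223823 − (0.0000021)/(0.0658761) = 6.7223508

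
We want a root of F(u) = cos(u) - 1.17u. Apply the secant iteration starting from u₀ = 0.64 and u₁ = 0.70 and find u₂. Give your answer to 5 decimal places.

0.66976

F(0.64) = 0.0532958, F(0.70) = -0.0541578
u₂ = 0.7000000 − (-0.0541578)·(0.7000000 − 0.6400000) / (-0.0541578 − 0.0532958) = 0.7000000 − (-0.0032495)/(-0.1074536) = 0.6697593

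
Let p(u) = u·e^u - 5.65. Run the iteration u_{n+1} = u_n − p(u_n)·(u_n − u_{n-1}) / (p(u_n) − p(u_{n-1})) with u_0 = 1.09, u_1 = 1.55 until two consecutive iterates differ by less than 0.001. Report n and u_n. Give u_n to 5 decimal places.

n = 5, u_n = 1.39719

p(1.09) = -2.4080413, p(1.55) = 1.6527788
u_2 = 1.5500000 − 1.6527788·(0.4600000)/(4.0608200) = 1.3627772;  |Δ| = 0.1872228
p(1.3627772) = -0.3255905
u_3 = 1.3627772 − (-0.3255905)·(-0.1872228)/(-1.9783693) = 1.3935894;  |Δ| = 0.0308122
p(1.3935894) = -0.0348286
u_4 = 1.3935894 − (-0.0348286)·(0.0308122)/(0.2907619) = 1.3972802;  |Δ| = 0.0036908
p(1.3972802) = 0.0008605
u_5 = 1.3972802 − 0.0008605·(0.0036908)/(0.0356891) = 1.3971912;  |Δ| = 0.0000890
|u_5 − u_4| = 0.0000890 < 0.001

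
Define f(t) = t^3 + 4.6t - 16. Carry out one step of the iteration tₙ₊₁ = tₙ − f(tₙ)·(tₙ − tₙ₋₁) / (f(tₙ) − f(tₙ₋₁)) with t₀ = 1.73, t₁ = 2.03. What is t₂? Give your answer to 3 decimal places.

1.918

f(1.73) = -2.86428, f(2.03) = 1.70343
t₂ = 2.03000 − 1.70343·(2.03000 − 1.73000) / (1.70343 − (-2.86428)) = 2.03000 − (0.51103)/(4.56771) = 1.91812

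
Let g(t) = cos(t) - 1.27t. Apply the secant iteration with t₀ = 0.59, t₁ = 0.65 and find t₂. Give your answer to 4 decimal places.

g(0.59) = 0.081641, g(0.65) = -0.029416
t₂ = 0.650000 − (-0.029416)·(0.650000 − 0.590000) / (-0.029416 − 0.081641) = 0.650000 − (-0.001765)/(-0.111057) = 0.634107

0.6341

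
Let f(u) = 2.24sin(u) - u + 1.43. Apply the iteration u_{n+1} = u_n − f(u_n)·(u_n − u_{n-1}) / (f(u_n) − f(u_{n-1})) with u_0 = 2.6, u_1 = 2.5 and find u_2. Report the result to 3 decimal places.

f(2.6) = -0.01528, f(2.5) = 0.27058
u_2 = 2.50000 − 0.27058·(2.50000 − 2.60000) / (0.27058 − (-0.01528)) = 2.50000 − (-0.02706)/(0.28585) = 2.59466

2.595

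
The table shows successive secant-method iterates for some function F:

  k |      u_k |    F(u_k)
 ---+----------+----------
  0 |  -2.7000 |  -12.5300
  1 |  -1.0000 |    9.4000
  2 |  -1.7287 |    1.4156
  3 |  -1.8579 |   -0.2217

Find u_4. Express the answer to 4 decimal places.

u_4 = -1.8579 − (-0.2217)·(-1.8579 − (-1.7287)) / (-0.2217 − 1.4156)
   = -1.8579 − (0.028644)/(-1.637300) = -1.840406

-1.8404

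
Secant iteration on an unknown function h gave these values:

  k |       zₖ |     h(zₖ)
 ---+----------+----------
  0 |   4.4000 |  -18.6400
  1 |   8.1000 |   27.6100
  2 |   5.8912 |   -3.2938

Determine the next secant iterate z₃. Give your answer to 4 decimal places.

6.1266

z₃ = 5.8912 − (-3.2938)·(5.8912 − 8.1000) / (-3.2938 − 27.6100)
   = 5.8912 − (7.275345)/(-30.903800) = 6.126619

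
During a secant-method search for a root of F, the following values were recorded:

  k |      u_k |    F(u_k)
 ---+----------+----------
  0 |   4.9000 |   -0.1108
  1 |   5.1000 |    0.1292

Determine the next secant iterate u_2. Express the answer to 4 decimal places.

4.9923

u_2 = 5.1000 − 0.1292·(5.1000 − 4.9000) / (0.1292 − (-0.1108))
   = 5.1000 − (0.025840)/(0.240000) = 4.992333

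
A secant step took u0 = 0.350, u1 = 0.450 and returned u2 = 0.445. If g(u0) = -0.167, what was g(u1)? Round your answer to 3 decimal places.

0.009

The secant line through (0.350, -0.167) and (0.450, g(u1)) crosses zero at u2 = 0.445.
So (0.350, -0.167), (0.450, g(u1)), (0.445, 0) are collinear:
g(u1) = -0.167 · (0.450 − 0.445) / (0.350 − 0.445) = -0.167 · (0.00500)/(-0.09500) = 0.00879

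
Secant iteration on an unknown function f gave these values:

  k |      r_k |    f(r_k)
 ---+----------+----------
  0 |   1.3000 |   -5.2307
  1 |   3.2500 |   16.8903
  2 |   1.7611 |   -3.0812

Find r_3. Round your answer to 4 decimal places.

1.9908

r_3 = 1.7611 − (-3.0812)·(1.7611 − 3.2500) / (-3.0812 − 16.8903)
   = 1.7611 − (4.587599)/(-19.971500) = 1.990807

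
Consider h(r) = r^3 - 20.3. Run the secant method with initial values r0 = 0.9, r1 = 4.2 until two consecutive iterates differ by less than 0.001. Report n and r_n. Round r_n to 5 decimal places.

n = 8, r_n = 2.72792

h(0.9) = -19.5710000, h(4.2) = 53.7880000
r2 = 4.2000000 − 53.7880000·(3.3000000)/(73.3590000) = 1.7803869;  |Δ| = 2.4196131
h(1.7803869) = -14.6565700
r3 = 1.7803869 − (-14.6565700)·(-2.4196131)/(-68.4445700) = 2.2985175;  |Δ| = 0.5181306
h(2.2985175) = -8.1565120
r4 = 2.2985175 − (-8.1565120)·(0.5181306)/(6.5000580) = 2.9486869;  |Δ| = 0.6501694
h(2.9486869) = 5.3381087
r5 = 2.9486869 − 5.3381087·(0.6501694)/(13.4946206) = 2.6914974;  |Δ| = 0.2571895
h(2.6914974) = -0.8023670
r6 = 2.6914974 − (-0.8023670)·(-0.2571895)/(-6.1404757) = 2.7251040;  |Δ| = 0.0336066
h(2.7251040) = -0.0628556
r7 = 2.7251040 − (-0.0628556)·(0.0336066)/(0.7395114) = 2.7279604;  |Δ| = 0.0028564
h(2.7279604) = 0.0008483
r8 = 2.7279604 − 0.0008483·(0.0028564)/(0.0637039) = 2.7279224;  |Δ| = 0.0000380
|r8 − r7| = 0.0000380 < 0.001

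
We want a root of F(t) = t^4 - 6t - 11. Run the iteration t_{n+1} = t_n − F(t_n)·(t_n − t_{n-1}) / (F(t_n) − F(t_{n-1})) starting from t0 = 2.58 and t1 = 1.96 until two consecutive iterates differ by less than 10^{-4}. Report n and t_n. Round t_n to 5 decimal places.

F(2.58) = 17.8276610, F(1.96) = -8.0021094
t2 = 1.9600000 − (-8.0021094)·(-0.6200000)/(-25.8297704) = 2.1520771;  |Δ| = 0.1920771
F(2.1520771) = -2.4622640
t3 = 2.1520771 − (-2.4622640)·(0.1920771)/(5.5398454) = 2.2374486;  |Δ| = 0.0853714
F(2.2374486) = 0.6371072
t4 = 2.2374486 − 0.6371072·(0.0853714)/(3.0993713) = 2.2198996;  |Δ| = 0.0175490
F(2.2198996) = -0.0346650
t5 = 2.2198996 − (-0.0346650)·(-0.0175490)/(-0.6717723) = 2.2208052;  |Δ| = 0.0009056
F(2.2208052) = -0.0004481
t6 = 2.2208052 − (-0.0004481)·(0.0009056)/(0.0342169) = 2.2208170;  |Δ| = 0.0000119
|t6 − t5| = 0.0000119 < 10^{-4}

n = 6, t_n = 2.22082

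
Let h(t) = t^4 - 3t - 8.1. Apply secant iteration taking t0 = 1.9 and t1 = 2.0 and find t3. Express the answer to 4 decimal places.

h(1.9) = -0.767900, h(2.0) = 1.900000
t2 = 2.000000 − 1.900000·(2.000000 − 1.900000) / (1.900000 − (-0.767900)) = 2.000000 − (0.190000)/(2.667900) = 1.928783
h(1.928783) = -0.046434
t3 = 1.928783 − (-0.046434)·(1.928783 − 2.000000) / (-0.046434 − 1.900000) = 1.928783 − (0.003307)/(-1.946434) = 1.930482

1.9305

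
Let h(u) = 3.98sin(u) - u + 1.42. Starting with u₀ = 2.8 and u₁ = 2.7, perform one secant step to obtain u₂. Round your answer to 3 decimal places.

h(2.8) = -0.04675, h(2.7) = 0.42097
u₂ = 2.70000 − 0.42097·(2.70000 − 2.80000) / (0.42097 − (-0.04675)) = 2.70000 − (-0.04210)/(0.46772) = 2.79001

2.790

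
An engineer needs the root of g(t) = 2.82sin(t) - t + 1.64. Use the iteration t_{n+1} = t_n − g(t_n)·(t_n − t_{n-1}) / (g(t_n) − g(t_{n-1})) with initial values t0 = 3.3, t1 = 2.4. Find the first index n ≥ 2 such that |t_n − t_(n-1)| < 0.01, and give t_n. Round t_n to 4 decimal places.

n = 4, t_n = 2.7406

g(3.3) = -2.104843, g(2.4) = 1.144806
t2 = 2.400000 − 1.144806·(-0.900000)/(3.249649) = 2.717057;  |Δ| = 0.317057
g(2.717057) = 0.084493
t3 = 2.717057 − 0.084493·(0.317057)/(-1.060313) = 2.742323;  |Δ| = 0.025265
g(2.742323) = -0.006060
t4 = 2.742323 − (-0.006060)·(0.025265)/(-0.090552) = 2.740632;  |Δ| = 0.001691
|t4 − t3| = 0.001691 < 0.01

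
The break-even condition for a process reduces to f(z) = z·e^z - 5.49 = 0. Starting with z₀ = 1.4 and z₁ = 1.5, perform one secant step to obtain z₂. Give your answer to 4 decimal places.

f(1.4) = 0.187280, f(1.5) = 1.232534
z₂ = 1.500000 − 1.232534·(1.500000 − 1.400000) / (1.232534 − 0.187280) = 1.500000 − (0.123253)/(1.045254) = 1.382083

1.3821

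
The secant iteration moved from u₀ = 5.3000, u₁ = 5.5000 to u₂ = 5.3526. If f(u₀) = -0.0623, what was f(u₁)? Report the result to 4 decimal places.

The secant line through (5.3000, -0.0623) and (5.5000, f(u₁)) crosses zero at u₂ = 5.3526.
So (5.3000, -0.0623), (5.5000, f(u₁)), (5.3526, 0) are collinear:
f(u₁) = -0.0623 · (5.5000 − 5.3526) / (5.3000 − 5.3526) = -0.0623 · (0.147400)/(-0.052600) = 0.174582

0.1746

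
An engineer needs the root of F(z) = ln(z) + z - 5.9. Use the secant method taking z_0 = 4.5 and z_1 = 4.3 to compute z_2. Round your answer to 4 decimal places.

F(4.5) = 0.104077, F(4.3) = -0.141385
z_2 = 4.300000 − (-0.141385)·(4.300000 − 4.500000) / (-0.141385 − 0.104077) = 4.300000 − (0.028277)/(-0.245462) = 4.415199

4.4152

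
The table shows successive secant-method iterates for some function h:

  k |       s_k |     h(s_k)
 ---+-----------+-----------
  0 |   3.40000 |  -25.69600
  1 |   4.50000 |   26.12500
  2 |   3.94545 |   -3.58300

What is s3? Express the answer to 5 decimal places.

4.01233

s3 = 3.94545 − (-3.58300)·(3.94545 − 4.50000) / (-3.58300 − 26.12500)
   = 3.94545 − (1.9869526)/(-29.7080000) = 4.0123327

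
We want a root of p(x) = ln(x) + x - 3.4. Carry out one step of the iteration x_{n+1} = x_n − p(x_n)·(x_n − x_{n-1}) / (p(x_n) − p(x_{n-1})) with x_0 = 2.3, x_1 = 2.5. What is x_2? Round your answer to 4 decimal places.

p(2.3) = -0.267091, p(2.5) = 0.016291
x_2 = 2.500000 − 0.016291·(2.500000 − 2.300000) / (0.016291 − (-0.267091)) = 2.500000 − (0.003258)/(0.283382) = 2.488503

2.4885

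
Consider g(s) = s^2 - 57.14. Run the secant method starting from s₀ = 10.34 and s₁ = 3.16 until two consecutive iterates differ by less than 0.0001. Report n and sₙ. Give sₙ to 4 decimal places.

n = 7, sₙ = 7.5591

g(10.34) = 49.775600, g(3.16) = -47.154400
s₂ = 3.160000 − (-47.154400)·(-7.180000)/(-96.930000) = 6.652919;  |Δ| = 3.492919
g(6.652919) = -12.878675
s₃ = 6.652919 − (-12.878675)·(3.492919)/(34.275725) = 7.965339;  |Δ| = 1.312420
g(7.965339) = 6.306625
s₄ = 7.965339 − 6.306625·(1.312420)/(19.185300) = 7.533918;  |Δ| = 0.431421
g(7.533918) = -0.380082
s₅ = 7.533918 − (-0.380082)·(-0.431421)/(-6.686707) = 7.558440;  |Δ| = 0.024523
g(7.558440) = -0.009978
s₆ = 7.558440 − (-0.009978)·(0.024523)/(0.370104) = 7.559102;  |Δ| = 0.000661
g(7.559102) = 0.000017
s₇ = 7.559102 − 0.000017·(0.000661)/(0.009995) = 7.559100;  |Δ| = 0.000001
|s₇ − s₆| = 0.000001 < 0.0001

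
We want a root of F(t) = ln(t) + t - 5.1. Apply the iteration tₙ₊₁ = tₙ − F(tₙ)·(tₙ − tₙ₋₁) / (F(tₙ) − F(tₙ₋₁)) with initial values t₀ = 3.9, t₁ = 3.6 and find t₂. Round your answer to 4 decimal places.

F(3.9) = 0.160977, F(3.6) = -0.219066
t₂ = 3.600000 − (-0.219066)·(3.600000 − 3.900000) / (-0.219066 − 0.160977) = 3.600000 − (0.065720)/(-0.380043) = 3.772928

3.7729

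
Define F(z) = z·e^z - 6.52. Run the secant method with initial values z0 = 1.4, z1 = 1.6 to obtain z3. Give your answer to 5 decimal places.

1.48115

F(1.4) = -0.8427200, F(1.6) = 1.4048519
z2 = 1.6000000 − 1.4048519·(1.6000000 − 1.4000000) / (1.4048519 − (-0.8427200)) = 1.6000000 − (0.2809704)/(2.2475719) = 1.4749894
F(1.4749894) = -0.0728372
z3 = 1.4749894 − (-0.0728372)·(1.4749894 − 1.6000000) / (-0.0728372 − 1.4048519) = 1.4749894 − (0.0091054)/(-1.4776891) = 1.4811513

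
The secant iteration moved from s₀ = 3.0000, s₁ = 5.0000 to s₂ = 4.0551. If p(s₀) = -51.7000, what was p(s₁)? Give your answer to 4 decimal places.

The secant line through (3.0000, -51.7000) and (5.0000, p(s₁)) crosses zero at s₂ = 4.0551.
So (3.0000, -51.7000), (5.0000, p(s₁)), (4.0551, 0) are collinear:
p(s₁) = -51.7000 · (5.0000 − 4.0551) / (3.0000 − 4.0551) = -51.7000 · (0.944900)/(-1.055100) = 46.300190

46.3002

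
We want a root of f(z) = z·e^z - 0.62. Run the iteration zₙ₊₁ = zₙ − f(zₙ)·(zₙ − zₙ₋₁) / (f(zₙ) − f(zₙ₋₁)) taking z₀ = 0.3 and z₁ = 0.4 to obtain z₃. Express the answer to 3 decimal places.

f(0.3) = -0.21504, f(0.4) = -0.02327
z₂ = 0.40000 − (-0.02327)·(0.40000 − 0.30000) / (-0.02327 − (-0.21504)) = 0.40000 − (-0.00233)/(0.19177) = 0.41213
f(0.41213) = 0.00234
z₃ = 0.41213 − 0.00234·(0.41213 − 0.40000) / (0.00234 − (-0.02327)) = 0.41213 − (0.00003)/(0.02561) = 0.41103

0.411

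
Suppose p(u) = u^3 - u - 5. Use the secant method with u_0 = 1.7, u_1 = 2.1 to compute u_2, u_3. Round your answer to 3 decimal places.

p(1.7) = -1.78700, p(2.1) = 2.16100
u_2 = 2.10000 − 2.16100·(2.10000 − 1.70000) / (2.16100 − (-1.78700)) = 2.10000 − (0.86440)/(3.94800) = 1.88105
p(1.88105) = -0.22520
u_3 = 1.88105 − (-0.22520)·(1.88105 − 2.10000) / (-0.22520 − 2.16100) = 1.88105 − (0.04931)/(-2.38620) = 1.90172

1.881, 1.902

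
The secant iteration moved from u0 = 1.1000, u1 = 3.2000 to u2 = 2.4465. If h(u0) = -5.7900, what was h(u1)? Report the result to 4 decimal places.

3.2401

The secant line through (1.1000, -5.7900) and (3.2000, h(u1)) crosses zero at u2 = 2.4465.
So (1.1000, -5.7900), (3.2000, h(u1)), (2.4465, 0) are collinear:
h(u1) = -5.7900 · (3.2000 − 2.4465) / (1.1000 − 2.4465) = -5.7900 · (0.753500)/(-1.346500) = 3.240078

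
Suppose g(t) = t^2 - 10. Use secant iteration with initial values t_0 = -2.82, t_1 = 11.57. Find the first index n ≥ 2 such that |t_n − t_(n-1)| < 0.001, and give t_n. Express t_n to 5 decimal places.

n = 7, t_n = -3.16228

g(-2.82) = -2.0476000, g(11.57) = 123.8649000
t_2 = 11.5700000 − 123.8649000·(14.3900000)/(125.9125000) = -2.5859886;  |Δ| = 14.1559886
g(-2.5859886) = -3.3126631
t_3 = -2.5859886 − (-3.3126631)·(-14.1559886)/(-127.1775631) = -2.2172598;  |Δ| = 0.3687287
g(-2.2172598) = -5.0837588
t_4 = -2.2172598 − (-5.0837588)·(0.3687287)/(-1.7710957) = -3.2756600;  |Δ| = 1.0584001
g(-3.2756600) = 0.7299483
t_5 = -3.2756600 − 0.7299483·(-1.0584001)/(5.8137071) = -3.1427710;  |Δ| = 0.1328889
g(-3.1427710) = -0.1229902
t_6 = -3.1427710 − (-0.1229902)·(0.1328889)/(-0.8529385) = -3.1619331;  |Δ| = 0.0191620
g(-3.1619331) = -0.0021792
t_7 = -3.1619331 − (-0.0021792)·(-0.0191620)/(0.1208110) = -3.1622787;  |Δ| = 0.0003457
|t_7 − t_6| = 0.0003457 < 0.001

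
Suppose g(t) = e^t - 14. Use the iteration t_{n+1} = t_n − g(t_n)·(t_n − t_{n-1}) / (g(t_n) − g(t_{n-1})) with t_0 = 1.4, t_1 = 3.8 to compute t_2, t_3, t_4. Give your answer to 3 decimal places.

1.987, 2.312, 2.765

g(1.4) = -9.94480, g(3.8) = 30.70118
t_2 = 3.80000 − 30.70118·(3.80000 − 1.40000) / (30.70118 − (-9.94480)) = 3.80000 − (73.68284)/(40.64598) = 1.98720
g(1.98720) = -6.70489
t_3 = 1.98720 − (-6.70489)·(1.98720 − 3.80000) / (-6.70489 − 30.70118) = 1.98720 − (12.15458)/(-37.40607) = 2.31214
g(2.31214) = -3.90398
t_4 = 2.31214 − (-3.90398)·(2.31214 − 1.98720) / (-3.90398 − (-6.70489)) = 2.31214 − (-1.26855)/(2.80090) = 2.76505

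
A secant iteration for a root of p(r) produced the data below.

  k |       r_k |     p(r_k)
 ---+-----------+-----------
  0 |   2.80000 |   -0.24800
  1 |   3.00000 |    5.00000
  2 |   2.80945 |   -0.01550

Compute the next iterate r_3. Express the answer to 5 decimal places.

r_3 = 2.80945 − (-0.01550)·(2.80945 − 3.00000) / (-0.01550 − 5.00000)
   = 2.80945 − (0.0029535)/(-5.0155000) = 2.8100389

2.81004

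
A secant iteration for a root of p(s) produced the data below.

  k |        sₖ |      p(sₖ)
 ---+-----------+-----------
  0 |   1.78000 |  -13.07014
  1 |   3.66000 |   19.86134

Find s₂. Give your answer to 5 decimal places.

s₂ = 3.66000 − 19.86134·(3.66000 − 1.78000) / (19.86134 − (-13.07014))
   = 3.66000 − (37.3393192)/(32.9314800) = 2.5261512

2.52615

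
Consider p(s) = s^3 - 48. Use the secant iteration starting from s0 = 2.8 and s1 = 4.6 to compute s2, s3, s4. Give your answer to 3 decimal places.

p(2.8) = -26.04800, p(4.6) = 49.33600
s2 = 4.60000 − 49.33600·(4.60000 − 2.80000) / (49.33600 − (-26.04800)) = 4.60000 − (88.80480)/(75.38400) = 3.42197
p(3.42197) = -7.92923
s3 = 3.42197 − (-7.92923)·(3.42197 − 4.60000) / (-7.92923 − 49.33600) = 3.42197 − (9.34089)/(-57.26523) = 3.58508
p(3.58508) = -1.92154
s4 = 3.58508 − (-1.92154)·(3.58508 − 3.42197) / (-1.92154 − (-7.92923)) = 3.58508 − (-0.31343)/(6.00769) = 3.63726

3.422, 3.585, 3.637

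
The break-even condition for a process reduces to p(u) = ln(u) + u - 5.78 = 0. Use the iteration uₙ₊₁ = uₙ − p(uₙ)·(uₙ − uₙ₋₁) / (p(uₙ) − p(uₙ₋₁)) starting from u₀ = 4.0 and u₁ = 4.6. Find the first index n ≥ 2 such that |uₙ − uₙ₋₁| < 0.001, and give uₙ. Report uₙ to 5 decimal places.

n = 4, uₙ = 4.31736

p(4.0) = -0.3937056, p(4.6) = 0.3460563
u₂ = 4.6000000 − 0.3460563·(0.6000000)/(0.7397619) = 4.3193235;  |Δ| = 0.2806765
p(4.3193235) = 0.0024223
u₃ = 4.3193235 − 0.0024223·(-0.2806765)/(-0.3436340) = 4.3173450;  |Δ| = 0.0019785
p(4.3173450) = -0.0000144
u₄ = 4.3173450 − (-0.0000144)·(-0.0019785)/(-0.0024367) = 4.3173567;  |Δ| = 0.0000117
|u₄ − u₃| = 0.0000117 < 0.001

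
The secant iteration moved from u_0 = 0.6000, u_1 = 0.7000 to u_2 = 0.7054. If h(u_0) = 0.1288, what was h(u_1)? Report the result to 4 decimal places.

0.0066

The secant line through (0.6000, 0.1288) and (0.7000, h(u_1)) crosses zero at u_2 = 0.7054.
So (0.6000, 0.1288), (0.7000, h(u_1)), (0.7054, 0) are collinear:
h(u_1) = 0.1288 · (0.7000 − 0.7054) / (0.6000 − 0.7054) = 0.1288 · (-0.005400)/(-0.105400) = 0.006599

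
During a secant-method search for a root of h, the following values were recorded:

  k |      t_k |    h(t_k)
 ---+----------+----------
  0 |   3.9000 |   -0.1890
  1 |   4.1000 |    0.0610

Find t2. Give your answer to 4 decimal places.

t2 = 4.1000 − 0.0610·(4.1000 − 3.9000) / (0.0610 − (-0.1890))
   = 4.1000 − (0.012200)/(0.250000) = 4.051200

4.0512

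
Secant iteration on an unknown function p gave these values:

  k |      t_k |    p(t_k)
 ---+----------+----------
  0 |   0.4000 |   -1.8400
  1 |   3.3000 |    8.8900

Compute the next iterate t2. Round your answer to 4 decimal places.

t2 = 3.3000 − 8.8900·(3.3000 − 0.4000) / (8.8900 − (-1.8400))
   = 3.3000 − (25.781000)/(10.730000) = 0.897297

0.8973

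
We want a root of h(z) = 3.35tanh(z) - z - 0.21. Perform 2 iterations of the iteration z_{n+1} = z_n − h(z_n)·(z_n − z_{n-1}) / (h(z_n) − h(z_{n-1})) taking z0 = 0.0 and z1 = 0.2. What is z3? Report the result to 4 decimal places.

0.0897

h(0.0) = -0.210000, h(0.2) = 0.251207
z2 = 0.200000 − 0.251207·(0.200000 − 0.000000) / (0.251207 − (-0.210000)) = 0.200000 − (0.050241)/(0.461207) = 0.091065
h(0.091065) = 0.003163
z3 = 0.091065 − 0.003163·(0.091065 − 0.200000) / (0.003163 − 0.251207) = 0.091065 − (-0.000345)/(-0.248044) = 0.089676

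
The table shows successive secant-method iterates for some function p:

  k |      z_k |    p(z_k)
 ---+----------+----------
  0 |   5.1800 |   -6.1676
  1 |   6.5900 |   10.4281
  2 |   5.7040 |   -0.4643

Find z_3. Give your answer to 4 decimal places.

5.7418

z_3 = 5.7040 − (-0.4643)·(5.7040 − 6.5900) / (-0.4643 − 10.4281)
   = 5.7040 − (0.411370)/(-10.892400) = 5.741767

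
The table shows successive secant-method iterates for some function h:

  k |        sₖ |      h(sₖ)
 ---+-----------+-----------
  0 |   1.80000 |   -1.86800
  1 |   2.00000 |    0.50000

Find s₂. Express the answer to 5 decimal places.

1.95777

s₂ = 2.00000 − 0.50000·(2.00000 − 1.80000) / (0.50000 − (-1.86800))
   = 2.00000 − (0.1000000)/(2.3680000) = 1.9577703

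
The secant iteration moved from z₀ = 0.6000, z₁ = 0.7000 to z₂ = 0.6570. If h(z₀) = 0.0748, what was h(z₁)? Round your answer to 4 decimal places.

-0.0564

The secant line through (0.6000, 0.0748) and (0.7000, h(z₁)) crosses zero at z₂ = 0.6570.
So (0.6000, 0.0748), (0.7000, h(z₁)), (0.6570, 0) are collinear:
h(z₁) = 0.0748 · (0.7000 − 0.6570) / (0.6000 − 0.6570) = 0.0748 · (0.043000)/(-0.057000) = -0.056428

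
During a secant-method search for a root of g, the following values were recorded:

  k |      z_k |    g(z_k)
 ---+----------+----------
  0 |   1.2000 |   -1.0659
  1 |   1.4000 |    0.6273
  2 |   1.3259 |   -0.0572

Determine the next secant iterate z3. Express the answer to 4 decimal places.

1.3321

z3 = 1.3259 − (-0.0572)·(1.3259 − 1.4000) / (-0.0572 − 0.6273)
   = 1.3259 − (0.004239)/(-0.684500) = 1.332092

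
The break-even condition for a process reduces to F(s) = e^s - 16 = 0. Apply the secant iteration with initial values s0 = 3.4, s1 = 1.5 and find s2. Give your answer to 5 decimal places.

F(3.4) = 13.9641000, F(1.5) = -11.5183109
s2 = 1.5000000 − (-11.5183109)·(1.5000000 − 3.4000000) / (-11.5183109 − 13.9641000) = 1.5000000 − (21.8847908)/(-25.4824110) = 2.3588195

2.35882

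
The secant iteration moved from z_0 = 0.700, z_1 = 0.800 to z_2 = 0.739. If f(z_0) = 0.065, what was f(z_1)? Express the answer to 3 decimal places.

-0.102

The secant line through (0.700, 0.065) and (0.800, f(z_1)) crosses zero at z_2 = 0.739.
So (0.700, 0.065), (0.800, f(z_1)), (0.739, 0) are collinear:
f(z_1) = 0.065 · (0.800 − 0.739) / (0.700 − 0.739) = 0.065 · (0.06100)/(-0.03900) = -0.10167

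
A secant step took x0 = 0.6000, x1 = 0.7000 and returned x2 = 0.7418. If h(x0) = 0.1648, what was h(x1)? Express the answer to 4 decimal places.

0.0486

The secant line through (0.6000, 0.1648) and (0.7000, h(x1)) crosses zero at x2 = 0.7418.
So (0.6000, 0.1648), (0.7000, h(x1)), (0.7418, 0) are collinear:
h(x1) = 0.1648 · (0.7000 − 0.7418) / (0.6000 − 0.7418) = 0.1648 · (-0.041800)/(-0.141800) = 0.048580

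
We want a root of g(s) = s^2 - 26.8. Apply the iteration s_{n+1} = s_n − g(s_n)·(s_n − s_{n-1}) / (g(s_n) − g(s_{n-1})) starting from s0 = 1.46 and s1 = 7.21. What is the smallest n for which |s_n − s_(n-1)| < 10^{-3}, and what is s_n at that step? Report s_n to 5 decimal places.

g(1.46) = -24.6684000, g(7.21) = 25.1841000
s2 = 7.2100000 − 25.1841000·(5.7500000)/(49.8525000) = 4.3052595;  |Δ| = 2.9047405
g(4.3052595) = -8.2647405
s3 = 4.3052595 − (-8.2647405)·(-2.9047405)/(-33.4488405) = 5.0229802;  |Δ| = 0.7177207
g(5.0229802) = -1.5696694
s4 = 5.0229802 − (-1.5696694)·(0.7177207)/(6.6950711) = 5.1912509;  |Δ| = 0.1682707
g(5.1912509) = 0.1490864
s5 = 5.1912509 − 0.1490864·(0.1682707)/(1.7187558) = 5.1766550;  |Δ| = 0.0145959
g(5.1766550) = -0.0022430
s6 = 5.1766550 − (-0.0022430)·(-0.0145959)/(-0.1513294) = 5.1768713;  |Δ| = 0.0002163
|s6 − s5| = 0.0002163 < 10^{-3}

n = 6, s_n = 5.17687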